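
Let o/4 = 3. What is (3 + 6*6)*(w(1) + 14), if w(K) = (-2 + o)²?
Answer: 4446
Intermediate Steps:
o = 12 (o = 4*3 = 12)
w(K) = 100 (w(K) = (-2 + 12)² = 10² = 100)
(3 + 6*6)*(w(1) + 14) = (3 + 6*6)*(100 + 14) = (3 + 36)*114 = 39*114 = 4446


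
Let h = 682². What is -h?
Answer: -465124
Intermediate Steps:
h = 465124
-h = -1*465124 = -465124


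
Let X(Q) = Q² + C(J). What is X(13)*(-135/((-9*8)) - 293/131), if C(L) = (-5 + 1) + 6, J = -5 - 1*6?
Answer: -64809/1048 ≈ -61.841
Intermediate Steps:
J = -11 (J = -5 - 6 = -11)
C(L) = 2 (C(L) = -4 + 6 = 2)
X(Q) = 2 + Q² (X(Q) = Q² + 2 = 2 + Q²)
X(13)*(-135/((-9*8)) - 293/131) = (2 + 13²)*(-135/((-9*8)) - 293/131) = (2 + 169)*(-135/(-72) - 293*1/131) = 171*(-135*(-1/72) - 293/131) = 171*(15/8 - 293/131) = 171*(-379/1048) = -64809/1048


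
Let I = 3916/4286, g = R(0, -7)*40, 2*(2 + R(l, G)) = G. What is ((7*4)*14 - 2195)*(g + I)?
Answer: 846512106/2143 ≈ 3.9501e+5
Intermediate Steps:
R(l, G) = -2 + G/2
g = -220 (g = (-2 + (1/2)*(-7))*40 = (-2 - 7/2)*40 = -11/2*40 = -220)
I = 1958/2143 (I = 3916*(1/4286) = 1958/2143 ≈ 0.91367)
((7*4)*14 - 2195)*(g + I) = ((7*4)*14 - 2195)*(-220 + 1958/2143) = (28*14 - 2195)*(-469502/2143) = (392 - 2195)*(-469502/2143) = -1803*(-469502/2143) = 846512106/2143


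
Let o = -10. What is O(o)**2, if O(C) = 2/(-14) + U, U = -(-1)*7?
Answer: 2304/49 ≈ 47.020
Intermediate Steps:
U = 7 (U = -1*(-7) = 7)
O(C) = 48/7 (O(C) = 2/(-14) + 7 = 2*(-1/14) + 7 = -1/7 + 7 = 48/7)
O(o)**2 = (48/7)**2 = 2304/49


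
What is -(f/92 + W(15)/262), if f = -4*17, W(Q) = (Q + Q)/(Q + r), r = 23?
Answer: 84281/114494 ≈ 0.73612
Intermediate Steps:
W(Q) = 2*Q/(23 + Q) (W(Q) = (Q + Q)/(Q + 23) = (2*Q)/(23 + Q) = 2*Q/(23 + Q))
f = -68
-(f/92 + W(15)/262) = -(-68/92 + (2*15/(23 + 15))/262) = -(-68*1/92 + (2*15/38)*(1/262)) = -(-17/23 + (2*15*(1/38))*(1/262)) = -(-17/23 + (15/19)*(1/262)) = -(-17/23 + 15/4978) = -1*(-84281/114494) = 84281/114494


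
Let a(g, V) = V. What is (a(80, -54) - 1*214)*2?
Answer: -536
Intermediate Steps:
(a(80, -54) - 1*214)*2 = (-54 - 1*214)*2 = (-54 - 214)*2 = -268*2 = -536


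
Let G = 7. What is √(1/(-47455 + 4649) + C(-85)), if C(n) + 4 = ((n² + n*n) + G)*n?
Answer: 7*I*√45952774148730/42806 ≈ 1108.5*I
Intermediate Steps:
C(n) = -4 + n*(7 + 2*n²) (C(n) = -4 + ((n² + n*n) + 7)*n = -4 + ((n² + n²) + 7)*n = -4 + (2*n² + 7)*n = -4 + (7 + 2*n²)*n = -4 + n*(7 + 2*n²))
√(1/(-47455 + 4649) + C(-85)) = √(1/(-47455 + 4649) + (-4 + 2*(-85)³ + 7*(-85))) = √(1/(-42806) + (-4 + 2*(-614125) - 595)) = √(-1/42806 + (-4 - 1228250 - 595)) = √(-1/42806 - 1228849) = √(-52602110295/42806) = 7*I*√45952774148730/42806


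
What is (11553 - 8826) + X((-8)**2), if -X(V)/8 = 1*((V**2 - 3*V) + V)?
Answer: -29017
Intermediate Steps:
X(V) = -8*V**2 + 16*V (X(V) = -8*((V**2 - 3*V) + V) = -8*(V**2 - 2*V) = -8*V**2 + 16*V)
(11553 - 8826) + X((-8)**2) = (11553 - 8826) + 8*(-8)**2*(2 - 1*(-8)**2) = 2727 + 8*64*(2 - 1*64) = 2727 + 8*64*(2 - 64) = 2727 + 8*64*(-62) = 2727 - 31744 = -29017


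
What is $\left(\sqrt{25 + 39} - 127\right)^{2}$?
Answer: $14161$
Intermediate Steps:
$\left(\sqrt{25 + 39} - 127\right)^{2} = \left(\sqrt{64} - 127\right)^{2} = \left(8 - 127\right)^{2} = \left(-119\right)^{2} = 14161$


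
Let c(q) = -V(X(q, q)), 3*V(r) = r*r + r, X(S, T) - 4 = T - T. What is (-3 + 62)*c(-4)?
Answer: -1180/3 ≈ -393.33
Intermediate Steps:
X(S, T) = 4 (X(S, T) = 4 + (T - T) = 4 + 0 = 4)
V(r) = r/3 + r²/3 (V(r) = (r*r + r)/3 = (r² + r)/3 = (r + r²)/3 = r/3 + r²/3)
c(q) = -20/3 (c(q) = -4*(1 + 4)/3 = -4*5/3 = -1*20/3 = -20/3)
(-3 + 62)*c(-4) = (-3 + 62)*(-20/3) = 59*(-20/3) = -1180/3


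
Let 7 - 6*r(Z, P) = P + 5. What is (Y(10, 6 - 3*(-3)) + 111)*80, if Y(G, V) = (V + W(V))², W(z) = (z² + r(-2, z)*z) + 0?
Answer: 3453380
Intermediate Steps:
r(Z, P) = ⅓ - P/6 (r(Z, P) = 7/6 - (P + 5)/6 = 7/6 - (5 + P)/6 = 7/6 + (-⅚ - P/6) = ⅓ - P/6)
W(z) = z² + z*(⅓ - z/6) (W(z) = (z² + (⅓ - z/6)*z) + 0 = (z² + z*(⅓ - z/6)) + 0 = z² + z*(⅓ - z/6))
Y(G, V) = (V + V*(2 + 5*V)/6)²
(Y(10, 6 - 3*(-3)) + 111)*80 = ((6 - 3*(-3))²*(8 + 5*(6 - 3*(-3)))²/36 + 111)*80 = ((6 + 9)²*(8 + 5*(6 + 9))²/36 + 111)*80 = ((1/36)*15²*(8 + 5*15)² + 111)*80 = ((1/36)*225*(8 + 75)² + 111)*80 = ((1/36)*225*83² + 111)*80 = ((1/36)*225*6889 + 111)*80 = (172225/4 + 111)*80 = (172669/4)*80 = 3453380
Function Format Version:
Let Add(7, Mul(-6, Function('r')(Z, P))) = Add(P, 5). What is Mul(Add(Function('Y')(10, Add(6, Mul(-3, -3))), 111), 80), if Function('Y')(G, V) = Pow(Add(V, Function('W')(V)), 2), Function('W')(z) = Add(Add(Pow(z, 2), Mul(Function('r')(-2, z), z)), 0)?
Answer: 3453380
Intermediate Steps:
Function('r')(Z, P) = Add(Rational(1, 3), Mul(Rational(-1, 6), P)) (Function('r')(Z, P) = Add(Rational(7, 6), Mul(Rational(-1, 6), Add(P, 5))) = Add(Rational(7, 6), Mul(Rational(-1, 6), Add(5, P))) = Add(Rational(7, 6), Add(Rational(-5, 6), Mul(Rational(-1, 6), P))) = Add(Rational(1, 3), Mul(Rational(-1, 6), P)))
Function('W')(z) = Add(Pow(z, 2), Mul(z, Add(Rational(1, 3), Mul(Rational(-1, 6), z)))) (Function('W')(z) = Add(Add(Pow(z, 2), Mul(Add(Rational(1, 3), Mul(Rational(-1, 6), z)), z)), 0) = Add(Add(Pow(z, 2), Mul(z, Add(Rational(1, 3), Mul(Rational(-1, 6), z)))), 0) = Add(Pow(z, 2), Mul(z, Add(Rational(1, 3), Mul(Rational(-1, 6), z)))))
Function('Y')(G, V) = Pow(Add(V, Mul(Rational(1, 6), V, Add(2, Mul(5, V)))), 2)
Mul(Add(Function('Y')(10, Add(6, Mul(-3, -3))), 111), 80) = Mul(Add(Mul(Rational(1, 36), Pow(Add(6, Mul(-3, -3)), 2), Pow(Add(8, Mul(5, Add(6, Mul(-3, -3)))), 2)), 111), 80) = Mul(Add(Mul(Rational(1, 36), Pow(Add(6, 9), 2), Pow(Add(8, Mul(5, Add(6, 9))), 2)), 111), 80) = Mul(Add(Mul(Rational(1, 36), Pow(15, 2), Pow(Add(8, Mul(5, 15)), 2)), 111), 80) = Mul(Add(Mul(Rational(1, 36), 225, Pow(Add(8, 75), 2)), 111), 80) = Mul(Add(Mul(Rational(1, 36), 225, Pow(83, 2)), 111), 80) = Mul(Add(Mul(Rational(1, 36), 225, 6889), 111), 80) = Mul(Add(Rational(172225, 4), 111), 80) = Mul(Rational(172669, 4), 80) = 3453380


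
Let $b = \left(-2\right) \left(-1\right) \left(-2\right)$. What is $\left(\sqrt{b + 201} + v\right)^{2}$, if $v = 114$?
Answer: $\left(114 + \sqrt{197}\right)^{2} \approx 16393.0$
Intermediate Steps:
$b = -4$ ($b = 2 \left(-2\right) = -4$)
$\left(\sqrt{b + 201} + v\right)^{2} = \left(\sqrt{-4 + 201} + 114\right)^{2} = \left(\sqrt{197} + 114\right)^{2} = \left(114 + \sqrt{197}\right)^{2}$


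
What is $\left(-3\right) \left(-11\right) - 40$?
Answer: $-7$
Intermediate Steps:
$\left(-3\right) \left(-11\right) - 40 = 33 - 40 = -7$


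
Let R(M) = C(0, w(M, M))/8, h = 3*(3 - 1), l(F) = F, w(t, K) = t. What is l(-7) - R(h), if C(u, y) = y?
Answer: -31/4 ≈ -7.7500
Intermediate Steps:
h = 6 (h = 3*2 = 6)
R(M) = M/8
l(-7) - R(h) = -7 - 6/8 = -7 - 1*¾ = -7 - ¾ = -31/4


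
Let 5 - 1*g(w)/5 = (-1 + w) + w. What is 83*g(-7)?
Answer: 8300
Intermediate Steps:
g(w) = 30 - 10*w (g(w) = 25 - 5*((-1 + w) + w) = 25 - 5*(-1 + 2*w) = 25 + (5 - 10*w) = 30 - 10*w)
83*g(-7) = 83*(30 - 10*(-7)) = 83*(30 + 70) = 83*100 = 8300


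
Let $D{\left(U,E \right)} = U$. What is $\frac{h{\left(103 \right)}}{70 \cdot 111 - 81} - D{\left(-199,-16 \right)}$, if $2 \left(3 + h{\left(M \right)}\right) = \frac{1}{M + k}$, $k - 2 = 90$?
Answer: $\frac{596742121}{2998710} \approx 199.0$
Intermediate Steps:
$k = 92$ ($k = 2 + 90 = 92$)
$h{\left(M \right)} = -3 + \frac{1}{2 \left(92 + M\right)}$ ($h{\left(M \right)} = -3 + \frac{1}{2 \left(M + 92\right)} = -3 + \frac{1}{2 \left(92 + M\right)}$)
$\frac{h{\left(103 \right)}}{70 \cdot 111 - 81} - D{\left(-199,-16 \right)} = \frac{\frac{1}{2} \frac{1}{92 + 103} \left(-551 - 618\right)}{70 \cdot 111 - 81} - -199 = \frac{\frac{1}{2} \cdot \frac{1}{195} \left(-551 - 618\right)}{7770 - 81} + 199 = \frac{\frac{1}{2} \cdot \frac{1}{195} \left(-1169\right)}{7689} + 199 = \left(- \frac{1169}{390}\right) \frac{1}{7689} + 199 = - \frac{1169}{2998710} + 199 = \frac{596742121}{2998710}$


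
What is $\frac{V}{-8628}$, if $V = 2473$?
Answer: $- \frac{2473}{8628} \approx -0.28662$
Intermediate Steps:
$\frac{V}{-8628} = \frac{2473}{-8628} = 2473 \left(- \frac{1}{8628}\right) = - \frac{2473}{8628}$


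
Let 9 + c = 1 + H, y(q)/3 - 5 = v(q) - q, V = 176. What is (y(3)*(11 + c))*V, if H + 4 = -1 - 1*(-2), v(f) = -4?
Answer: 0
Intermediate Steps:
y(q) = 3 - 3*q (y(q) = 15 + 3*(-4 - q) = 15 + (-12 - 3*q) = 3 - 3*q)
H = -3 (H = -4 + (-1 - 1*(-2)) = -4 + (-1 + 2) = -4 + 1 = -3)
c = -11 (c = -9 + (1 - 3) = -9 - 2 = -11)
(y(3)*(11 + c))*V = ((3 - 3*3)*(11 - 11))*176 = ((3 - 9)*0)*176 = -6*0*176 = 0*176 = 0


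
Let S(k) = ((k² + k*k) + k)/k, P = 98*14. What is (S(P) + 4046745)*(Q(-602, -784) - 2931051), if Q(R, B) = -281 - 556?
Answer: -11872651137120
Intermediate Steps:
Q(R, B) = -837
P = 1372
S(k) = (k + 2*k²)/k (S(k) = ((k² + k²) + k)/k = (2*k² + k)/k = (k + 2*k²)/k)
(S(P) + 4046745)*(Q(-602, -784) - 2931051) = ((1 + 2*1372) + 4046745)*(-837 - 2931051) = ((1 + 2744) + 4046745)*(-2931888) = (2745 + 4046745)*(-2931888) = 4049490*(-2931888) = -11872651137120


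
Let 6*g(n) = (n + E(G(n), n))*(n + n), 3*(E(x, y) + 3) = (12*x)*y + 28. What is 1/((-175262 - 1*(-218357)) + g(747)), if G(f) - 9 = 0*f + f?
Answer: 1/562703747 ≈ 1.7771e-9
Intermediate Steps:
G(f) = 9 + f (G(f) = 9 + (0*f + f) = 9 + (0 + f) = 9 + f)
E(x, y) = 19/3 + 4*x*y (E(x, y) = -3 + ((12*x)*y + 28)/3 = -3 + (12*x*y + 28)/3 = -3 + (28 + 12*x*y)/3 = -3 + (28/3 + 4*x*y) = 19/3 + 4*x*y)
g(n) = n*(19/3 + n + 4*n*(9 + n))/3 (g(n) = ((n + (19/3 + 4*(9 + n)*n))*(n + n))/6 = ((n + (19/3 + 4*n*(9 + n)))*(2*n))/6 = ((19/3 + n + 4*n*(9 + n))*(2*n))/6 = (2*n*(19/3 + n + 4*n*(9 + n)))/6 = n*(19/3 + n + 4*n*(9 + n))/3)
1/((-175262 - 1*(-218357)) + g(747)) = 1/((-175262 - 1*(-218357)) + (1/9)*747*(19 + 12*747**2 + 111*747)) = 1/((-175262 + 218357) + (1/9)*747*(19 + 12*558009 + 82917)) = 1/(43095 + (1/9)*747*(19 + 6696108 + 82917)) = 1/(43095 + (1/9)*747*6779044) = 1/(43095 + 562660652) = 1/562703747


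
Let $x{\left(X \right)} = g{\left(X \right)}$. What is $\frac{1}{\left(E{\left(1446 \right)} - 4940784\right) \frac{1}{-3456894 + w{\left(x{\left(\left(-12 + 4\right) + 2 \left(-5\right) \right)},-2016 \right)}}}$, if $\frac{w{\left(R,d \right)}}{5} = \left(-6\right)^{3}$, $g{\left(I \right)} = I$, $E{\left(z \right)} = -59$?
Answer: $\frac{3457974}{4940843} \approx 0.69987$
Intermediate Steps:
$x{\left(X \right)} = X$
$w{\left(R,d \right)} = -1080$ ($w{\left(R,d \right)} = 5 \left(-6\right)^{3} = 5 \left(-216\right) = -1080$)
$\frac{1}{\left(E{\left(1446 \right)} - 4940784\right) \frac{1}{-3456894 + w{\left(x{\left(\left(-12 + 4\right) + 2 \left(-5\right) \right)},-2016 \right)}}} = \frac{1}{\left(-59 - 4940784\right) \frac{1}{-3456894 - 1080}} = \frac{1}{\left(-4940843\right) \frac{1}{-3457974}} = \frac{1}{\left(-4940843\right) \left(- \frac{1}{3457974}\right)} = \frac{1}{\frac{4940843}{3457974}} = \frac{3457974}{4940843}$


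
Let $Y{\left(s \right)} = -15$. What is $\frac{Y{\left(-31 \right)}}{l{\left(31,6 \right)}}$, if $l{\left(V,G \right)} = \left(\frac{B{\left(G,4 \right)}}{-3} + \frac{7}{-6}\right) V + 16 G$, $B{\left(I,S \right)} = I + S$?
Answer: $\frac{10}{29} \approx 0.34483$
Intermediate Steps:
$l{\left(V,G \right)} = 16 G + V \left(- \frac{5}{2} - \frac{G}{3}\right)$ ($l{\left(V,G \right)} = \left(\frac{G + 4}{-3} + \frac{7}{-6}\right) V + 16 G = \left(\left(4 + G\right) \left(- \frac{1}{3}\right) + 7 \left(- \frac{1}{6}\right)\right) V + 16 G = \left(\left(- \frac{4}{3} - \frac{G}{3}\right) - \frac{7}{6}\right) V + 16 G = \left(- \frac{5}{2} - \frac{G}{3}\right) V + 16 G = V \left(- \frac{5}{2} - \frac{G}{3}\right) + 16 G = 16 G + V \left(- \frac{5}{2} - \frac{G}{3}\right)$)
$\frac{Y{\left(-31 \right)}}{l{\left(31,6 \right)}} = - \frac{15}{16 \cdot 6 - \frac{155}{2} - 2 \cdot 31} = - \frac{15}{96 - \frac{155}{2} - 62} = - \frac{15}{- \frac{87}{2}} = \left(-15\right) \left(- \frac{2}{87}\right) = \frac{10}{29}$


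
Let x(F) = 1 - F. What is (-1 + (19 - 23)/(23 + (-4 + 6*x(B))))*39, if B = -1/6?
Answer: -45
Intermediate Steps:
B = -⅙ (B = -1*⅙ = -⅙ ≈ -0.16667)
(-1 + (19 - 23)/(23 + (-4 + 6*x(B))))*39 = (-1 + (19 - 23)/(23 + (-4 + 6*(1 - 1*(-⅙)))))*39 = (-1 - 4/(23 + (-4 + 6*(1 + ⅙))))*39 = (-1 - 4/(23 + (-4 + 6*(7/6))))*39 = (-1 - 4/(23 + (-4 + 7)))*39 = (-1 - 4/(23 + 3))*39 = (-1 - 4/26)*39 = (-1 - 4*1/26)*39 = (-1 - 2/13)*39 = -15/13*39 = -45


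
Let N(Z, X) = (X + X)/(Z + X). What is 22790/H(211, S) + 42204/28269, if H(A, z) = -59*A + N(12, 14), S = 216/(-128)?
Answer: -171742082/508286043 ≈ -0.33788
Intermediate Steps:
S = -27/16 (S = 216*(-1/128) = -27/16 ≈ -1.6875)
N(Z, X) = 2*X/(X + Z) (N(Z, X) = (2*X)/(X + Z) = 2*X/(X + Z))
H(A, z) = 14/13 - 59*A (H(A, z) = -59*A + 2*14/(14 + 12) = -59*A + 2*14/26 = -59*A + 2*14*(1/26) = -59*A + 14/13 = 14/13 - 59*A)
22790/H(211, S) + 42204/28269 = 22790/(14/13 - 59*211) + 42204/28269 = 22790/(14/13 - 12449) + 42204*(1/28269) = 22790/(-161823/13) + 14068/9423 = 22790*(-13/161823) + 14068/9423 = -296270/161823 + 14068/9423 = -171742082/508286043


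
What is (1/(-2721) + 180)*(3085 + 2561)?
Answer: 921764078/907 ≈ 1.0163e+6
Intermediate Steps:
(1/(-2721) + 180)*(3085 + 2561) = (-1/2721 + 180)*5646 = (489779/2721)*5646 = 921764078/907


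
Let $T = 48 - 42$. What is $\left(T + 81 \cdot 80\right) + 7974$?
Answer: $14460$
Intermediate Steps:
$T = 6$ ($T = 48 - 42 = 6$)
$\left(T + 81 \cdot 80\right) + 7974 = \left(6 + 81 \cdot 80\right) + 7974 = \left(6 + 6480\right) + 7974 = 6486 + 7974 = 14460$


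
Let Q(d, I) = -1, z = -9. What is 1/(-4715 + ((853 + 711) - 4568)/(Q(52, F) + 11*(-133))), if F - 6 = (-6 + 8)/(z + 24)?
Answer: -366/1724939 ≈ -0.00021218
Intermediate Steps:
F = 92/15 (F = 6 + (-6 + 8)/(-9 + 24) = 6 + 2/15 = 92/15 ≈ 6.1333)
1/(-4715 + ((853 + 711) - 4568)/(Q(52, F) + 11*(-133))) = 1/(-4715 + ((853 + 711) - 4568)/(-1 + 11*(-133))) = 1/(-4715 + (1564 - 4568)/(-1 - 1463)) = 1/(-4715 - 3004/(-1464)) = 1/(-4715 - 3004*(-1/1464)) = 1/(-4715 + 751/366) = 1/(-1724939/366) = -366/1724939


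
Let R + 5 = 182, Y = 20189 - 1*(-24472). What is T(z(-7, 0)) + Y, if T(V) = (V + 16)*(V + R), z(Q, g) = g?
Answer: 47493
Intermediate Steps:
Y = 44661 (Y = 20189 + 24472 = 44661)
R = 177 (R = -5 + 182 = 177)
T(V) = (16 + V)*(177 + V) (T(V) = (V + 16)*(V + 177) = (16 + V)*(177 + V))
T(z(-7, 0)) + Y = (2832 + 0² + 193*0) + 44661 = (2832 + 0 + 0) + 44661 = 2832 + 44661 = 47493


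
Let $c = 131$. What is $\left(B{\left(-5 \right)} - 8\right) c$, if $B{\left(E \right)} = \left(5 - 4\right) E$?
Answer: $-1703$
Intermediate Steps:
$B{\left(E \right)} = E$ ($B{\left(E \right)} = 1 E = E$)
$\left(B{\left(-5 \right)} - 8\right) c = \left(-5 - 8\right) 131 = \left(-13\right) 131 = -1703$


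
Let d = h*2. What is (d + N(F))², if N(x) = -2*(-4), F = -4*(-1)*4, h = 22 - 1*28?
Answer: 16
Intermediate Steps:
h = -6 (h = 22 - 28 = -6)
F = 16 (F = 4*4 = 16)
N(x) = 8
d = -12 (d = -6*2 = -12)
(d + N(F))² = (-12 + 8)² = (-4)² = 16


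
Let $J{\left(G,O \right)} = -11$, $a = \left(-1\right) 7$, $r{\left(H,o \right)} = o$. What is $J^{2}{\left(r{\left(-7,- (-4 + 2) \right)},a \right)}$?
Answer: $121$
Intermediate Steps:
$a = -7$
$J^{2}{\left(r{\left(-7,- (-4 + 2) \right)},a \right)} = \left(-11\right)^{2} = 121$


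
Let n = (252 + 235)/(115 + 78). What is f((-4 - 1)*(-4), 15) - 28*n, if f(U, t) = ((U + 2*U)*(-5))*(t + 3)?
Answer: -1055836/193 ≈ -5470.7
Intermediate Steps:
n = 487/193 ≈ 2.5233
f(U, t) = -15*U*(3 + t) (f(U, t) = ((3*U)*(-5))*(3 + t) = (-15*U)*(3 + t) = -15*U*(3 + t))
f((-4 - 1)*(-4), 15) - 28*n = -15*(-4 - 1)*(-4)*(3 + 15) - 28*487/193 = -15*(-5*(-4))*18 - 13636/193 = -15*20*18 - 13636/193 = -5400 - 13636/193 = -1055836/193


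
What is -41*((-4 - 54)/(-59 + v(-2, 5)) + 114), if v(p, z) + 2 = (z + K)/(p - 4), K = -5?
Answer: -287492/61 ≈ -4713.0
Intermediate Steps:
v(p, z) = -2 + (-5 + z)/(-4 + p) (v(p, z) = -2 + (z - 5)/(p - 4) = -2 + (-5 + z)/(-4 + p))
-41*((-4 - 54)/(-59 + v(-2, 5)) + 114) = -41*((-4 - 54)/(-59 + (3 + 5 - 2*(-2))/(-4 - 2)) + 114) = -41*(-58/(-59 + (3 + 5 + 4)/(-6)) + 114) = -41*(-58/(-59 - 1/6*12) + 114) = -41*(-58/(-59 - 2) + 114) = -41*(-58/(-61) + 114) = -41*(-58*(-1/61) + 114) = -41*(58/61 + 114) = -41*7012/61 = -287492/61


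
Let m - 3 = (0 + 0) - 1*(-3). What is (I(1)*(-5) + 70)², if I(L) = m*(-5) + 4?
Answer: 40000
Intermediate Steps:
m = 6 (m = 3 + ((0 + 0) - 1*(-3)) = 3 + (0 + 3) = 3 + 3 = 6)
I(L) = -26 (I(L) = 6*(-5) + 4 = -30 + 4 = -26)
(I(1)*(-5) + 70)² = (-26*(-5) + 70)² = (130 + 70)² = 200² = 40000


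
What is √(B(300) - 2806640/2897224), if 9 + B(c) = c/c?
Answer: I*√9721425622/32923 ≈ 2.9948*I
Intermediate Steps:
B(c) = -8 (B(c) = -9 + c/c = -9 + 1 = -8)
√(B(300) - 2806640/2897224) = √(-8 - 2806640/2897224) = √(-8 - 2806640*1/2897224) = √(-8 - 350830/362153) = √(-3248054/362153) = I*√9721425622/32923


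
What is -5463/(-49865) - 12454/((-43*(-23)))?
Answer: -615615803/49316485 ≈ -12.483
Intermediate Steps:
-5463/(-49865) - 12454/((-43*(-23))) = -5463*(-1/49865) - 12454/989 = 5463/49865 - 12454*1/989 = 5463/49865 - 12454/989 = -615615803/49316485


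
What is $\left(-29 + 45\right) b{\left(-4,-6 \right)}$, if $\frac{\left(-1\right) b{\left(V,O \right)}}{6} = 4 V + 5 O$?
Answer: $4416$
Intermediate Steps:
$b{\left(V,O \right)} = - 30 O - 24 V$ ($b{\left(V,O \right)} = - 6 \left(4 V + 5 O\right) = - 30 O - 24 V$)
$\left(-29 + 45\right) b{\left(-4,-6 \right)} = \left(-29 + 45\right) \left(\left(-30\right) \left(-6\right) - -96\right) = 16 \left(180 + 96\right) = 16 \cdot 276 = 4416$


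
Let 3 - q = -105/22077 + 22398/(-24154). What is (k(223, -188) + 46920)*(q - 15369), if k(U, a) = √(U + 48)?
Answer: -21357435477079280/29624881 - 1365564928202*√271/88874643 ≈ -7.2118e+8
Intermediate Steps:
k(U, a) = √(48 + U)
q = 349460065/88874643 (q = 3 - (-105/22077 + 22398/(-24154)) = 3 - (-105*1/22077 + 22398*(-1/24154)) = 3 - (-35/7359 - 11199/12077) = 3 - 1*(-82836136/88874643) = 3 + 82836136/88874643 = 349460065/88874643 ≈ 3.9321)
(k(223, -188) + 46920)*(q - 15369) = (√(48 + 223) + 46920)*(349460065/88874643 - 15369) = (√271 + 46920)*(-1365564928202/88874643) = (46920 + √271)*(-1365564928202/88874643) = -21357435477079280/29624881 - 1365564928202*√271/88874643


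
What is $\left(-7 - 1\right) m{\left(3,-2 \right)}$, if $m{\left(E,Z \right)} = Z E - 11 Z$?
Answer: $-128$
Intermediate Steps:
$m{\left(E,Z \right)} = - 11 Z + E Z$ ($m{\left(E,Z \right)} = E Z - 11 Z = - 11 Z + E Z$)
$\left(-7 - 1\right) m{\left(3,-2 \right)} = \left(-7 - 1\right) \left(- 2 \left(-11 + 3\right)\right) = - 8 \left(\left(-2\right) \left(-8\right)\right) = \left(-8\right) 16 = -128$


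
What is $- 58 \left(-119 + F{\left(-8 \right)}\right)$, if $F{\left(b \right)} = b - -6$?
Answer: $7018$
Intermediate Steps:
$F{\left(b \right)} = 6 + b$ ($F{\left(b \right)} = b + 6 = 6 + b$)
$- 58 \left(-119 + F{\left(-8 \right)}\right) = - 58 \left(-119 + \left(6 - 8\right)\right) = - 58 \left(-119 - 2\right) = \left(-58\right) \left(-121\right) = 7018$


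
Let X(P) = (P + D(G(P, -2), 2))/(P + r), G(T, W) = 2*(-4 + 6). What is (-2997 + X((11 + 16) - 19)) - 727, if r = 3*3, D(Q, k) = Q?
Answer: -63296/17 ≈ -3723.3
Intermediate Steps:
G(T, W) = 4 (G(T, W) = 2*2 = 4)
r = 9
X(P) = (4 + P)/(9 + P) (X(P) = (P + 4)/(P + 9) = (4 + P)/(9 + P))
(-2997 + X((11 + 16) - 19)) - 727 = (-2997 + (4 + ((11 + 16) - 19))/(9 + ((11 + 16) - 19))) - 727 = (-2997 + (4 + (27 - 19))/(9 + (27 - 19))) - 727 = (-2997 + (4 + 8)/(9 + 8)) - 727 = (-2997 + 12/17) - 727 = -50937/17 - 727 = -63296/17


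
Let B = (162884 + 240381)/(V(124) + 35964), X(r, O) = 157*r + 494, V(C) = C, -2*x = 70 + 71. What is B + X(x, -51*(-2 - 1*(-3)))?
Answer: -381209291/36088 ≈ -10563.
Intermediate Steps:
x = -141/2 (x = -(70 + 71)/2 = -1/2*141 = -141/2 ≈ -70.500)
X(r, O) = 494 + 157*r
B = 403265/36088 (B = (162884 + 240381)/(124 + 35964) = 403265/36088 ≈ 11.174)
B + X(x, -51*(-2 - 1*(-3))) = 403265/36088 + (494 + 157*(-141/2)) = 403265/36088 + (494 - 22137/2) = 403265/36088 - 21149/2 = -381209291/36088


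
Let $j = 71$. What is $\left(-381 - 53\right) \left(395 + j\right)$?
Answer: $-202244$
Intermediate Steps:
$\left(-381 - 53\right) \left(395 + j\right) = \left(-381 - 53\right) \left(395 + 71\right) = \left(-434\right) 466 = -202244$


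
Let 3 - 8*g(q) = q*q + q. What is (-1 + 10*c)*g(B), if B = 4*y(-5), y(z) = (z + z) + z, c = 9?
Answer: -314793/8 ≈ -39349.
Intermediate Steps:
y(z) = 3*z (y(z) = 2*z + z = 3*z)
B = -60 (B = 4*(3*(-5)) = 4*(-15) = -60)
g(q) = 3/8 - q/8 - q²/8 (g(q) = 3/8 - (q*q + q)/8 = 3/8 - (q² + q)/8 = 3/8 - (q + q²)/8 = 3/8 + (-q/8 - q²/8) = 3/8 - q/8 - q²/8)
(-1 + 10*c)*g(B) = (-1 + 10*9)*(3/8 - ⅛*(-60) - ⅛*(-60)²) = (-1 + 90)*(3/8 + 15/2 - ⅛*3600) = 89*(3/8 + 15/2 - 450) = 89*(-3537/8) = -314793/8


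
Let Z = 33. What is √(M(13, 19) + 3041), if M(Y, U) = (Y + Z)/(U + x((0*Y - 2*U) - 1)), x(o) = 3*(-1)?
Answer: √48702/4 ≈ 55.171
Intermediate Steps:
x(o) = -3
M(Y, U) = (33 + Y)/(-3 + U) (M(Y, U) = (Y + 33)/(U - 3) = (33 + Y)/(-3 + U))
√(M(13, 19) + 3041) = √((33 + 13)/(-3 + 19) + 3041) = √(46/16 + 3041) = √((1/16)*46 + 3041) = √(23/8 + 3041) = √(24351/8) = √48702/4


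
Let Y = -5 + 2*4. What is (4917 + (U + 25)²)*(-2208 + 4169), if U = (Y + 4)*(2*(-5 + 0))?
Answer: 13613262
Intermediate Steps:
Y = 3 (Y = -5 + 8 = 3)
U = -70 (U = (3 + 4)*(2*(-5 + 0)) = 7*(2*(-5)) = 7*(-10) = -70)
(4917 + (U + 25)²)*(-2208 + 4169) = (4917 + (-70 + 25)²)*(-2208 + 4169) = (4917 + (-45)²)*1961 = (4917 + 2025)*1961 = 6942*1961 = 13613262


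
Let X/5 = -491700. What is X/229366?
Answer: -1229250/114683 ≈ -10.719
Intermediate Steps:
X = -2458500 (X = 5*(-491700) = -2458500)
X/229366 = -2458500/229366 = -2458500*1/229366 = -1229250/114683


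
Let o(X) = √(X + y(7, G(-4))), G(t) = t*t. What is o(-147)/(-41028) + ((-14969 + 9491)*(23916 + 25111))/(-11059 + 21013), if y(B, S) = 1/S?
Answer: -44761651/1659 - I*√2351/164112 ≈ -26981.0 - 0.00029545*I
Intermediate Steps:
G(t) = t²
o(X) = √(1/16 + X) (o(X) = √(X + 1/((-4)²)) = √(X + 1/16) = √(1/16 + X))
o(-147)/(-41028) + ((-14969 + 9491)*(23916 + 25111))/(-11059 + 21013) = (√(1 + 16*(-147))/4)/(-41028) + ((-14969 + 9491)*(23916 + 25111))/(-11059 + 21013) = (√(1 - 2352)/4)*(-1/41028) - 5478*49027/9954 = (√(-2351)/4)*(-1/41028) - 268569906*1/9954 = ((I*√2351)/4)*(-1/41028) - 44761651/1659 = (I*√2351/4)*(-1/41028) - 44761651/1659 = -I*√2351/164112 - 44761651/1659 = -44761651/1659 - I*√2351/164112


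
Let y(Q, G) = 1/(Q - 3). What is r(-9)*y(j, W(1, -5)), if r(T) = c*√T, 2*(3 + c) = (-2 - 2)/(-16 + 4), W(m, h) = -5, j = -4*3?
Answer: 17*I/30 ≈ 0.56667*I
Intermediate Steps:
j = -12
c = -17/6 (c = -3 + ((-2 - 2)/(-16 + 4))/2 = -3 + (-4/(-12))/2 = -3 + (-4*(-1/12))/2 = -3 + (½)*(⅓) = -3 + ⅙ = -17/6 ≈ -2.8333)
r(T) = -17*√T/6
y(Q, G) = 1/(-3 + Q)
r(-9)*y(j, W(1, -5)) = (-17*I/2)/(-3 - 12) = -17*I/2/(-15) = -17*I/2*(-1/15) = 17*I/30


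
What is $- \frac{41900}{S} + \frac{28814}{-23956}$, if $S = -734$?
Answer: $\frac{245651731}{4395926} \approx 55.882$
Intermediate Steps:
$- \frac{41900}{S} + \frac{28814}{-23956} = - \frac{41900}{-734} + \frac{28814}{-23956} = \left(-41900\right) \left(- \frac{1}{734}\right) + 28814 \left(- \frac{1}{23956}\right) = \frac{20950}{367} - \frac{14407}{11978} = \frac{245651731}{4395926}$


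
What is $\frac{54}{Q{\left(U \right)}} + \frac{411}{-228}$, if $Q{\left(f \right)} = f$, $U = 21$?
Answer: $\frac{409}{532} \approx 0.7688$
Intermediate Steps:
$\frac{54}{Q{\left(U \right)}} + \frac{411}{-228} = \frac{54}{21} + \frac{411}{-228} = 54 \cdot \frac{1}{21} + 411 \left(- \frac{1}{228}\right) = \frac{18}{7} - \frac{137}{76} = \frac{409}{532}$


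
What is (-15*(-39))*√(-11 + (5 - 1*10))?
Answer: 2340*I ≈ 2340.0*I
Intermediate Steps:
(-15*(-39))*√(-11 + (5 - 1*10)) = 585*√(-11 + (5 - 10)) = 585*√(-11 - 5) = 585*√(-16) = 585*(4*I) = 2340*I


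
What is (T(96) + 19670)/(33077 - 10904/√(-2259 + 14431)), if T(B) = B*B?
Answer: 223651657042/256098449511 + 12114344*√3043/256098449511 ≈ 0.87591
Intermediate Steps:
T(B) = B²
(T(96) + 19670)/(33077 - 10904/√(-2259 + 14431)) = (96² + 19670)/(33077 - 10904/√(-2259 + 14431)) = (9216 + 19670)/(33077 - 10904*√3043/6086) = 28886/(33077 - 10904*√3043/6086) = 28886/(33077 - 5452*√3043/3043)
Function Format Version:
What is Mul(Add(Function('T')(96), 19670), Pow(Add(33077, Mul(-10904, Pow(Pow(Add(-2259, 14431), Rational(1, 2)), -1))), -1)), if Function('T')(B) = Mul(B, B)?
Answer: Add(Rational(223651657042, 256098449511), Mul(Rational(12114344, 256098449511), Pow(3043, Rational(1, 2)))) ≈ 0.87591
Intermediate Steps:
Function('T')(B) = Pow(B, 2)
Mul(Add(Function('T')(96), 19670), Pow(Add(33077, Mul(-10904, Pow(Pow(Add(-2259, 14431), Rational(1, 2)), -1))), -1)) = Mul(Add(Pow(96, 2), 19670), Pow(Add(33077, Mul(-10904, Pow(Pow(Add(-2259, 14431), Rational(1, 2)), -1))), -1)) = Mul(Add(9216, 19670), Pow(Add(33077, Mul(-10904, Pow(Pow(12172, Rational(1, 2)), -1))), -1)) = Mul(28886, Pow(Add(33077, Mul(-10904, Pow(Mul(2, Pow(3043, Rational(1, 2))), -1))), -1)) = Mul(28886, Pow(Add(33077, Mul(-10904, Mul(Rational(1, 6086), Pow(3043, Rational(1, 2))))), -1)) = Mul(28886, Pow(Add(33077, Mul(Rational(-5452, 3043), Pow(3043, Rational(1, 2)))), -1))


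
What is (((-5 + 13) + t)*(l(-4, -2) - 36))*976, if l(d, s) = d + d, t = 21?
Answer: -1245376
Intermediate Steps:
l(d, s) = 2*d
(((-5 + 13) + t)*(l(-4, -2) - 36))*976 = (((-5 + 13) + 21)*(2*(-4) - 36))*976 = ((8 + 21)*(-8 - 36))*976 = (29*(-44))*976 = -1276*976 = -1245376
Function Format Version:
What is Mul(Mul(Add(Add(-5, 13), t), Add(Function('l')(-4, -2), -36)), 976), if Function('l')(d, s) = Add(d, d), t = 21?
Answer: -1245376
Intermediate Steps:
Function('l')(d, s) = Mul(2, d)
Mul(Mul(Add(Add(-5, 13), t), Add(Function('l')(-4, -2), -36)), 976) = Mul(Mul(Add(Add(-5, 13), 21), Add(Mul(2, -4), -36)), 976) = Mul(Mul(Add(8, 21), Add(-8, -36)), 976) = Mul(Mul(29, -44), 976) = Mul(-1276, 976) = -1245376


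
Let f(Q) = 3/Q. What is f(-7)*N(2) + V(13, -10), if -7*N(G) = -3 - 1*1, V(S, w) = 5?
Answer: 233/49 ≈ 4.7551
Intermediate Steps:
N(G) = 4/7 (N(G) = -(-3 - 1*1)/7 = -(-3 - 1)/7 = -⅐*(-4) = 4/7)
f(-7)*N(2) + V(13, -10) = (3/(-7))*(4/7) + 5 = (3*(-⅐))*(4/7) + 5 = -3/7*4/7 + 5 = -12/49 + 5 = 233/49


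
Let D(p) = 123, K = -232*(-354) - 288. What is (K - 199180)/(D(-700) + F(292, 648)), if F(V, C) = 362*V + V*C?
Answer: -117340/295043 ≈ -0.39770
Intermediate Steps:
K = 81840 (K = 82128 - 288 = 81840)
F(V, C) = 362*V + C*V
(K - 199180)/(D(-700) + F(292, 648)) = (81840 - 199180)/(123 + 292*(362 + 648)) = -117340/(123 + 292*1010) = -117340/(123 + 294920) = -117340/295043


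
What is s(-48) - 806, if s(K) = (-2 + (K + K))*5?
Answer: -1296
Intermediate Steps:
s(K) = -10 + 10*K (s(K) = (-2 + 2*K)*5 = -10 + 10*K)
s(-48) - 806 = (-10 + 10*(-48)) - 806 = (-10 - 480) - 806 = -490 - 806 = -1296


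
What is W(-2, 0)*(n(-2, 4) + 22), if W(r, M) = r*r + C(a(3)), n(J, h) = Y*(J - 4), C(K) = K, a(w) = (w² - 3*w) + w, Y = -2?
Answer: 238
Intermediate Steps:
a(w) = w² - 2*w
n(J, h) = 8 - 2*J (n(J, h) = -2*(J - 4) = -2*(-4 + J) = 8 - 2*J)
W(r, M) = 3 + r² (W(r, M) = r*r + 3*(-2 + 3) = r² + 3*1 = r² + 3 = 3 + r²)
W(-2, 0)*(n(-2, 4) + 22) = (3 + (-2)²)*((8 - 2*(-2)) + 22) = (3 + 4)*((8 + 4) + 22) = 7*(12 + 22) = 7*34 = 238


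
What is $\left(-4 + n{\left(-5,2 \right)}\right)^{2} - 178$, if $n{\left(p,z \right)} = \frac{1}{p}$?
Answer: $- \frac{4009}{25} \approx -160.36$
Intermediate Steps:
$\left(-4 + n{\left(-5,2 \right)}\right)^{2} - 178 = \left(-4 + \frac{1}{-5}\right)^{2} - 178 = \left(-4 - \frac{1}{5}\right)^{2} - 178 = \left(- \frac{21}{5}\right)^{2} - 178 = \frac{441}{25} - 178 = - \frac{4009}{25}$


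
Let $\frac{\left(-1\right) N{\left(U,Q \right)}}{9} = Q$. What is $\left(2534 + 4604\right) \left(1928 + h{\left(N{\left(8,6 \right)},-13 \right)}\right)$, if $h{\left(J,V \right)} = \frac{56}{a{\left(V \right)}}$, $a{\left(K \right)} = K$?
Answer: $\frac{178507104}{13} \approx 1.3731 \cdot 10^{7}$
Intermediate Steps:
$N{\left(U,Q \right)} = - 9 Q$
$h{\left(J,V \right)} = \frac{56}{V}$
$\left(2534 + 4604\right) \left(1928 + h{\left(N{\left(8,6 \right)},-13 \right)}\right) = \left(2534 + 4604\right) \left(1928 + \frac{56}{-13}\right) = 7138 \left(1928 + 56 \left(- \frac{1}{13}\right)\right) = 7138 \left(1928 - \frac{56}{13}\right) = 7138 \cdot \frac{25008}{13} = \frac{178507104}{13}$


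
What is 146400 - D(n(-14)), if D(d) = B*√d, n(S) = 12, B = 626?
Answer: 146400 - 1252*√3 ≈ 1.4423e+5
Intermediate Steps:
D(d) = 626*√d
146400 - D(n(-14)) = 146400 - 626*√12 = 146400 - 626*2*√3 = 146400 - 1252*√3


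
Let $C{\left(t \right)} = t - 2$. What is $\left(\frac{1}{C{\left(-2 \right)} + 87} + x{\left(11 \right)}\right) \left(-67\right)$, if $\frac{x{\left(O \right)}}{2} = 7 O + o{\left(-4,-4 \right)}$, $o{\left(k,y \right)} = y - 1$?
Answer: $- \frac{800851}{83} \approx -9648.8$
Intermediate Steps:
$o{\left(k,y \right)} = -1 + y$
$x{\left(O \right)} = -10 + 14 O$ ($x{\left(O \right)} = 2 \left(7 O - 5\right) = 2 \left(-5 + 7 O\right) = -10 + 14 O$)
$C{\left(t \right)} = -2 + t$
$\left(\frac{1}{C{\left(-2 \right)} + 87} + x{\left(11 \right)}\right) \left(-67\right) = \left(\frac{1}{\left(-2 - 2\right) + 87} + \left(-10 + 14 \cdot 11\right)\right) \left(-67\right) = \left(\frac{1}{-4 + 87} + \left(-10 + 154\right)\right) \left(-67\right) = \left(\frac{1}{83} + 144\right) \left(-67\right) = \frac{11953}{83} \left(-67\right) = - \frac{800851}{83}$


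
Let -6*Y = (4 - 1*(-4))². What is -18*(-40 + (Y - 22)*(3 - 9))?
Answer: -2808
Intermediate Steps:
Y = -32/3 (Y = -(4 - 1*(-4))²/6 = -(4 + 4)²/6 = -⅙*8² = -⅙*64 = -32/3 ≈ -10.667)
-18*(-40 + (Y - 22)*(3 - 9)) = -18*(-40 + (-32/3 - 22)*(3 - 9)) = -18*(-40 - 98/3*(-6)) = -18*(-40 + 196) = -18*156 = -2808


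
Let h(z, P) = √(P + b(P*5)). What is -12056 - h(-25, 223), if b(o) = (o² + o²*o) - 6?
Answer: -12056 - √1387439317 ≈ -49304.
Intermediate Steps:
b(o) = -6 + o² + o³ (b(o) = (o² + o³) - 6 = -6 + o² + o³)
h(z, P) = √(-6 + P + 25*P² + 125*P³) (h(z, P) = √(P + (-6 + (P*5)² + (P*5)³)) = √(P + (-6 + (5*P)² + (5*P)³)) = √(P + (-6 + 25*P² + 125*P³)) = √(-6 + P + 25*P² + 125*P³))
-12056 - h(-25, 223) = -12056 - √(-6 + 223 + 25*223² + 125*223³) = -12056 - √(-6 + 223 + 25*49729 + 125*11089567) = -12056 - √(-6 + 223 + 1243225 + 1386195875) = -12056 - √1387439317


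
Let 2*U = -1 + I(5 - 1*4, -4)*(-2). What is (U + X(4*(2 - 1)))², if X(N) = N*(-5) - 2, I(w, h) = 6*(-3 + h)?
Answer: 1521/4 ≈ 380.25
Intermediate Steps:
I(w, h) = -18 + 6*h
U = 83/2 (U = (-1 + (-18 + 6*(-4))*(-2))/2 = (-1 + (-18 - 24)*(-2))/2 = (-1 - 42*(-2))/2 = (-1 + 84)/2 = (½)*83 = 83/2 ≈ 41.500)
X(N) = -2 - 5*N (X(N) = -5*N - 2 = -2 - 5*N)
(U + X(4*(2 - 1)))² = (83/2 + (-2 - 20*(2 - 1)))² = (83/2 + (-2 - 20))² = (83/2 - 22)² = (39/2)² = 1521/4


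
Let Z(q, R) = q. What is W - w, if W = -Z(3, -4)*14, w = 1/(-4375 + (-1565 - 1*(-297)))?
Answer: -237005/5643 ≈ -42.000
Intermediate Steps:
w = -1/5643 (w = 1/(-4375 + (-1565 + 297)) = 1/(-4375 - 1268) = 1/(-5643) = -1/5643 ≈ -0.00017721)
W = -42 (W = -1*3*14 = -3*14 = -42)
W - w = -42 - 1*(-1/5643) = -42 + 1/5643 = -237005/5643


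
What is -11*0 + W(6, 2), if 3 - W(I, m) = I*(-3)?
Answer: 21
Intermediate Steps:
W(I, m) = 3 + 3*I (W(I, m) = 3 - I*(-3) = 3 - (-3)*I = 3 + 3*I)
-11*0 + W(6, 2) = -11*0 + (3 + 3*6) = 0 + (3 + 18) = 0 + 21 = 21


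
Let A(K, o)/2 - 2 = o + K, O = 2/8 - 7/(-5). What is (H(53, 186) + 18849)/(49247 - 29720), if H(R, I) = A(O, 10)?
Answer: 62921/65090 ≈ 0.96668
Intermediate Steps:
O = 33/20 (O = 2*(⅛) - 7*(-⅕) = ¼ + 7/5 = 33/20 ≈ 1.6500)
A(K, o) = 4 + 2*K + 2*o (A(K, o) = 4 + 2*(o + K) = 4 + 2*(K + o) = 4 + (2*K + 2*o) = 4 + 2*K + 2*o)
H(R, I) = 273/10 (H(R, I) = 4 + 2*(33/20) + 2*10 = 4 + 33/10 + 20 = 273/10)
(H(53, 186) + 18849)/(49247 - 29720) = (273/10 + 18849)/(49247 - 29720) = (188763/10)/19527 = (188763/10)*(1/19527) = 62921/65090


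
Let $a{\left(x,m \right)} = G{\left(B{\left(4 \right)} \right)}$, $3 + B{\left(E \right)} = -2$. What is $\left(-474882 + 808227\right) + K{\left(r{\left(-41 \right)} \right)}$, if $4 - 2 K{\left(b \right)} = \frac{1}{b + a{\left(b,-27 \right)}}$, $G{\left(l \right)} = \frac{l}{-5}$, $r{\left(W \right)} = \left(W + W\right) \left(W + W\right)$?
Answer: $\frac{4483517149}{13450} \approx 3.3335 \cdot 10^{5}$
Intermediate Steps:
$B{\left(E \right)} = -5$ ($B{\left(E \right)} = -3 - 2 = -5$)
$r{\left(W \right)} = 4 W^{2}$ ($r{\left(W \right)} = 2 W 2 W = 4 W^{2}$)
$G{\left(l \right)} = - \frac{l}{5}$ ($G{\left(l \right)} = l \left(- \frac{1}{5}\right) = - \frac{l}{5}$)
$a{\left(x,m \right)} = 1$ ($a{\left(x,m \right)} = \left(- \frac{1}{5}\right) \left(-5\right) = 1$)
$K{\left(b \right)} = 2 - \frac{1}{2 \left(1 + b\right)}$ ($K{\left(b \right)} = 2 - \frac{1}{2 \left(b + 1\right)} = 2 - \frac{1}{2 \left(1 + b\right)}$)
$\left(-474882 + 808227\right) + K{\left(r{\left(-41 \right)} \right)} = \left(-474882 + 808227\right) + \frac{3 + 4 \cdot 4 \left(-41\right)^{2}}{2 \left(1 + 4 \left(-41\right)^{2}\right)} = 333345 + \frac{3 + 4 \cdot 4 \cdot 1681}{2 \left(1 + 4 \cdot 1681\right)} = 333345 + \frac{3 + 4 \cdot 6724}{2 \left(1 + 6724\right)} = 333345 + \frac{3 + 26896}{2 \cdot 6725} = 333345 + \frac{1}{2} \cdot \frac{1}{6725} \cdot 26899 = 333345 + \frac{26899}{13450} = \frac{4483517149}{13450}$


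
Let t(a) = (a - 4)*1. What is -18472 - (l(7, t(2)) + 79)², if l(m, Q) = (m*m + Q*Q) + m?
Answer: -37793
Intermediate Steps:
t(a) = -4 + a (t(a) = (-4 + a)*1 = -4 + a)
l(m, Q) = m + Q² + m² (l(m, Q) = (m² + Q²) + m = (Q² + m²) + m = m + Q² + m²)
-18472 - (l(7, t(2)) + 79)² = -18472 - ((7 + (-4 + 2)² + 7²) + 79)² = -18472 - ((7 + (-2)² + 49) + 79)² = -18472 - ((7 + 4 + 49) + 79)² = -18472 - (60 + 79)² = -18472 - 1*139² = -18472 - 1*19321 = -18472 - 19321 = -37793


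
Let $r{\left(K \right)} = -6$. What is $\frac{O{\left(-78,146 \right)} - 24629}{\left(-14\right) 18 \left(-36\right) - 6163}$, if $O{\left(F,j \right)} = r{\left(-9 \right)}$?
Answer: $- \frac{24635}{2909} \approx -8.4686$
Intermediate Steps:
$O{\left(F,j \right)} = -6$
$\frac{O{\left(-78,146 \right)} - 24629}{\left(-14\right) 18 \left(-36\right) - 6163} = \frac{-6 - 24629}{\left(-14\right) 18 \left(-36\right) - 6163} = - \frac{24635}{\left(-252\right) \left(-36\right) - 6163} = - \frac{24635}{9072 - 6163} = - \frac{24635}{2909}$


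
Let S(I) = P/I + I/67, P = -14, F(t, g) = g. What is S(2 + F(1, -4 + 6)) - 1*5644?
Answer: -756757/134 ≈ -5647.4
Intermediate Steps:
S(I) = -14/I + I/67
S(2 + F(1, -4 + 6)) - 1*5644 = (-14/(2 + (-4 + 6)) + (2 + (-4 + 6))/67) - 1*5644 = (-14/(2 + 2) + (2 + 2)/67) - 5644 = (-14/4 + (1/67)*4) - 5644 = (-14*1/4 + 4/67) - 5644 = (-7/2 + 4/67) - 5644 = -461/134 - 5644 = -756757/134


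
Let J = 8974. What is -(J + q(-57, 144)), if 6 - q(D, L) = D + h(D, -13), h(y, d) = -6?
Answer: -9043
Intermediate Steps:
q(D, L) = 12 - D (q(D, L) = 6 - (D - 6) = 6 - (-6 + D) = 6 + (6 - D) = 12 - D)
-(J + q(-57, 144)) = -(8974 + (12 - 1*(-57))) = -(8974 + (12 + 57)) = -(8974 + 69) = -1*9043 = -9043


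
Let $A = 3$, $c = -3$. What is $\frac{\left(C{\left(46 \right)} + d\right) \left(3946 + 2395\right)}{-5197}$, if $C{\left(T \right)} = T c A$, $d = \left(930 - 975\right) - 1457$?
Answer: $\frac{12149356}{5197} \approx 2337.8$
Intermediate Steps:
$d = -1502$ ($d = -45 - 1457 = -1502$)
$C{\left(T \right)} = - 9 T$ ($C{\left(T \right)} = T \left(-3\right) 3 = - 3 T 3 = - 9 T$)
$\frac{\left(C{\left(46 \right)} + d\right) \left(3946 + 2395\right)}{-5197} = \frac{\left(\left(-9\right) 46 - 1502\right) \left(3946 + 2395\right)}{-5197} = \left(-414 - 1502\right) 6341 \left(- \frac{1}{5197}\right) = \left(-1916\right) 6341 \left(- \frac{1}{5197}\right) = \left(-12149356\right) \left(- \frac{1}{5197}\right) = \frac{12149356}{5197}$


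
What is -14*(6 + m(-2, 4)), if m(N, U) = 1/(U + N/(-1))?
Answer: -259/3 ≈ -86.333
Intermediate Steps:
m(N, U) = 1/(U - N) (m(N, U) = 1/(U + N*(-1)) = 1/(U - N))
-14*(6 + m(-2, 4)) = -14*(6 - 1/(-2 - 1*4)) = -14*(6 - 1/(-2 - 4)) = -14*(6 - 1/(-6)) = -14*(6 - 1*(-⅙)) = -14*(6 + ⅙) = -14*37/6 = -259/3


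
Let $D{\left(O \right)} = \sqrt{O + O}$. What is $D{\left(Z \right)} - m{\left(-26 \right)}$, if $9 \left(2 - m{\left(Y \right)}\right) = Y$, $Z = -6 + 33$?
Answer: $- \frac{44}{9} + 3 \sqrt{6} \approx 2.4596$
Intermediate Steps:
$Z = 27$
$m{\left(Y \right)} = 2 - \frac{Y}{9}$
$D{\left(O \right)} = \sqrt{2} \sqrt{O}$ ($D{\left(O \right)} = \sqrt{2 O} = \sqrt{2} \sqrt{O}$)
$D{\left(Z \right)} - m{\left(-26 \right)} = \sqrt{2} \sqrt{27} - \left(2 - - \frac{26}{9}\right) = \sqrt{2} \cdot 3 \sqrt{3} - \left(2 + \frac{26}{9}\right) = 3 \sqrt{6} - \frac{44}{9} = - \frac{44}{9} + 3 \sqrt{6}$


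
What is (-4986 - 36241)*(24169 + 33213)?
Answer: -2365687714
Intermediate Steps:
(-4986 - 36241)*(24169 + 33213) = -41227*57382 = -2365687714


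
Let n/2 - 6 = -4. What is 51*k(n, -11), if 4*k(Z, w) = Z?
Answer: 51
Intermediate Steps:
n = 4 (n = 12 + 2*(-4) = 12 - 8 = 4)
k(Z, w) = Z/4
51*k(n, -11) = 51*((¼)*4) = 51*1 = 51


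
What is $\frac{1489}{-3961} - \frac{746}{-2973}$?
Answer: $- \frac{1471891}{11776053} \approx -0.12499$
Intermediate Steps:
$\frac{1489}{-3961} - \frac{746}{-2973} = 1489 \left(- \frac{1}{3961}\right) - - \frac{746}{2973} = - \frac{1489}{3961} + \frac{746}{2973} = - \frac{1471891}{11776053}$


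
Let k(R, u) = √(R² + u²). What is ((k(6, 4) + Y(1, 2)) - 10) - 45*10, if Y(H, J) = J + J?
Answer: -456 + 2*√13 ≈ -448.79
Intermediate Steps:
Y(H, J) = 2*J
((k(6, 4) + Y(1, 2)) - 10) - 45*10 = ((√(6² + 4²) + 2*2) - 10) - 45*10 = ((√(36 + 16) + 4) - 10) - 450 = ((√52 + 4) - 10) - 450 = ((2*√13 + 4) - 10) - 450 = ((4 + 2*√13) - 10) - 450 = (-6 + 2*√13) - 450 = -456 + 2*√13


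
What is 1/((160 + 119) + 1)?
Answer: 1/280 ≈ 0.0035714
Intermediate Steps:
1/((160 + 119) + 1) = 1/(279 + 1) = 1/280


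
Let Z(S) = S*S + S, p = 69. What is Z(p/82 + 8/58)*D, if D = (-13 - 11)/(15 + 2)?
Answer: -3869154/1413721 ≈ -2.7369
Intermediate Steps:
Z(S) = S + S² (Z(S) = S² + S = S + S²)
D = -24/17 ≈ -1.4118
Z(p/82 + 8/58)*D = ((69/82 + 8/58)*(1 + (69/82 + 8/58)))*(-24/17) = ((69*(1/82) + 8*(1/58))*(1 + (69*(1/82) + 8*(1/58))))*(-24/17) = ((69/82 + 4/29)*(1 + (69/82 + 4/29)))*(-24/17) = (2329*(1 + 2329/2378)/2378)*(-24/17) = ((2329/2378)*(4707/2378))*(-24/17) = (10962603/5654884)*(-24/17) = -3869154/1413721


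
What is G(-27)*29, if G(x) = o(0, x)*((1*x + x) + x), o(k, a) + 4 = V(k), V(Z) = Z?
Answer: 9396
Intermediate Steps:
o(k, a) = -4 + k
G(x) = -12*x (G(x) = (-4 + 0)*((1*x + x) + x) = -4*((x + x) + x) = -4*(2*x + x) = -12*x)
G(-27)*29 = -12*(-27)*29 = 324*29 = 9396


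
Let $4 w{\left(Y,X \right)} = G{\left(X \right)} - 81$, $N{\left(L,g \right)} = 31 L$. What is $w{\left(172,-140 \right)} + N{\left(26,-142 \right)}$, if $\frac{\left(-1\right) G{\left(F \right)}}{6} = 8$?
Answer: $\frac{3095}{4} \approx 773.75$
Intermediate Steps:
$G{\left(F \right)} = -48$ ($G{\left(F \right)} = \left(-6\right) 8 = -48$)
$w{\left(Y,X \right)} = - \frac{129}{4}$ ($w{\left(Y,X \right)} = \frac{-48 - 81}{4} = \frac{1}{4} \left(-129\right) = - \frac{129}{4}$)
$w{\left(172,-140 \right)} + N{\left(26,-142 \right)} = - \frac{129}{4} + 31 \cdot 26 = - \frac{129}{4} + 806 = \frac{3095}{4}$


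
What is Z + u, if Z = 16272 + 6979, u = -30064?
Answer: -6813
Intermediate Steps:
Z = 23251
Z + u = 23251 - 30064 = -6813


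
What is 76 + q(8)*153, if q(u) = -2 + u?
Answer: 994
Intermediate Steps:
76 + q(8)*153 = 76 + (-2 + 8)*153 = 76 + 6*153 = 76 + 918 = 994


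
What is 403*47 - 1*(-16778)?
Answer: 35719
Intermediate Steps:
403*47 - 1*(-16778) = 18941 + 16778 = 35719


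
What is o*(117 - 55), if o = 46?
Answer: 2852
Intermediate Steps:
o*(117 - 55) = 46*(117 - 55) = 46*62 = 2852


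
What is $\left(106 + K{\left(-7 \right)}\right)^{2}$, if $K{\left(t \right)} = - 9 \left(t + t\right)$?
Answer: $53824$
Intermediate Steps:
$K{\left(t \right)} = - 18 t$ ($K{\left(t \right)} = - 9 \cdot 2 t = - 18 t$)
$\left(106 + K{\left(-7 \right)}\right)^{2} = \left(106 - -126\right)^{2} = \left(106 + 126\right)^{2} = 232^{2} = 53824$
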